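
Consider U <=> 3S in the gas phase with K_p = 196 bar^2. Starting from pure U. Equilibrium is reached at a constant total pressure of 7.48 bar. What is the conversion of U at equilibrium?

Let X = conversion of U (basis 1 mol U); extent of reaction ξ = X.
Moles: n_U = 1 − X; n_S = 3X.
Summing: n_T = 1 + 2X.
y_i = n_i/n_T, p_i = y_i·P. K_p = p_S^3 / (p_U).
Setting this equal to 196 bar^2 and taking the physical root (0 < X < 1) gives X = 0.627.

X = 0.627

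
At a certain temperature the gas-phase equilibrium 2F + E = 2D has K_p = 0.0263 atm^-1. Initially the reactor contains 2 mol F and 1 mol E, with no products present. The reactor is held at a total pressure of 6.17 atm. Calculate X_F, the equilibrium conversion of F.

X = 0.179

Basis: 2 mol F initially; let X = conversion of F. Extent ξ = X.
At extent ξ: n_F = 2 − 2X; n_E = 1 − X; n_D = 2X.
Total moles n_T = 3 − X.
With p_i = (n_i/n_T)P, K_p = p_D^2 / (p_F^2 p_E).
This yields a degree-3 equation in X; solving on (0,1), X = 0.179.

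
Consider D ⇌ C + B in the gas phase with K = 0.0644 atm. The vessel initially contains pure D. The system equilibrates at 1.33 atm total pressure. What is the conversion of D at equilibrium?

X = 0.215

Basis: 1 mol D initially; let X = conversion of D. Extent ξ = X.
Moles: n_D = 1 − X; n_C = X; n_B = X.
Summing: n_T = 1 + X.
y_i = n_i/n_T, p_i = y_i·P. K = p_C p_B / (p_D).
Equating to 0.0644 atm and solving on 0 < X < 1: X = 0.215.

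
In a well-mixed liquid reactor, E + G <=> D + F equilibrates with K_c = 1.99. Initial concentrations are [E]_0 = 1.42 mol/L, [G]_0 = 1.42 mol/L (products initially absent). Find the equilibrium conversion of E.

Let X = conversion of E; extent ξ = 1.42·X mol/L.
Concentrations: [E] = 1.42 − 1.42X; [G] = 1.42 − 1.42X; [D] = 1.42X; [F] = 1.42X.
K_c = [D] [F] / ([E] [G]).
This equals 1.99 at X = 0.585 (the root in 0 < X < 1).

X = 0.585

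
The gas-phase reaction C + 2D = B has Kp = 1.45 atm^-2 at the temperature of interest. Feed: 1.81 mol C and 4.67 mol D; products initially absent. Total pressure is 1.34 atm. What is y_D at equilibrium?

Take 1.81 mol C as basis and let X be its fractional conversion, so ξ = 1.81X.
Species balance: n_C = 1.81 − 1.81X; n_D = 4.67 − 3.62X; n_B = 1.81X.
Total moles n_T = 6.48 − 3.62X.
With p_i = (n_i/n_T)P, Kp = p_B / (p_C p_D^2).
Equating to 1.45 atm^-2 and solving on 0 < X < 1: X = 0.495.
Then n_D = 2.88, n_T = 4.69, so y_D = 0.614.

y_D = 0.614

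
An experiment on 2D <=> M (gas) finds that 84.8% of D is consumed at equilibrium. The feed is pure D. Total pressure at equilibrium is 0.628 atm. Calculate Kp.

Kp = 16.8 atm^-1

Basis: 1 mol D initially; let X = conversion of D. Extent ξ = 0.5X.
Mole table: n_D = 1 − X; n_M = 0.5X.
n_T = Σnᵢ = 1 − 0.5X.
At X = 0.848: n_D = 0.152, n_M = 0.424, n_T = 0.576.
p_i = (n_i/n_T)·P. Kp = p_M / (p_D^2) = 16.8 atm^-1.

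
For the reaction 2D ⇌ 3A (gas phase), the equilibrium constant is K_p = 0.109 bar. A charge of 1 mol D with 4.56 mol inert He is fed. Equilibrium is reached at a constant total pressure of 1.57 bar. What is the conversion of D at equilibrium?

X = 0.363

Take 1 mol D as basis and let X be its fractional conversion, so ξ = 0.5X.
At extent ξ: n_D = 1 − X; n_A = 1.5X; n_I = 4.56 (inert).
Total moles n_T = 5.56 + 0.5X.
Mole fractions y_i = n_i/n_T; K_p = p_A^3 / (p_D^2) with p_i = y_i·P.
Substituting and setting equal to 0.109 bar gives a polynomial in X; the root in (0,1) is X = 0.363.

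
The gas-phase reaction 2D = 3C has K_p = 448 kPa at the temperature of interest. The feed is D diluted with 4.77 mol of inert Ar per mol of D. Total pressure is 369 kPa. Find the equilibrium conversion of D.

Let X = conversion of D (basis 1 mol D); extent of reaction ξ = 0.5X.
Mole table: n_D = 1 − X; n_C = 1.5X; n_I = 4.77 (inert).
Total moles n_T = 5.77 + 0.5X.
Mole fractions y_i = n_i/n_T; K_p = p_C^3 / (p_D^2) with p_i = y_i·P.
Equating to 448 kPa and solving on 0 < X < 1: X = 0.648.

X = 0.648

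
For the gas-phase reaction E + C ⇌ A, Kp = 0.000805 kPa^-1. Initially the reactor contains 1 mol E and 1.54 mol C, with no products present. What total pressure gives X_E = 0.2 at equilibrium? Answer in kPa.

P = 542 kPa

Let X = conversion of E (basis 1 mol E); extent of reaction ξ = X.
Species balance: n_E = 1 − X; n_C = 1.54 − X; n_A = X.
Total moles n_T = 2.54 − X.
Kp = p_A / (p_E p_C) with p_i = (n_i/n_T)·P.
At X = 0.2: the mole-fraction product g(X) = Π y_i^ν_i = 0.4366. Since Kp = g(X)·P^{-1}, P = (g/Kp)^(1/1) = (0.4366/0.000805)^(1/1) = 542 kPa.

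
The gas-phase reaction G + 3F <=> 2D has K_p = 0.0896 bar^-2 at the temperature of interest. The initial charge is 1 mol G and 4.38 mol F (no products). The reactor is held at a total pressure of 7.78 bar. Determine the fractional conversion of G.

Basis: 1 mol G initially; let X = conversion of G. Extent ξ = X.
At extent ξ: n_G = 1 − X; n_F = 4.38 − 3X; n_D = 2X.
Total moles n_T = 5.38 − 2X.
Mole fractions y_i = n_i/n_T; K_p = p_D^2 / (p_G p_F^3) with p_i = y_i·P.
Substituting and setting equal to 0.0896 bar^-2 gives a polynomial in X; the root in (0,1) is X = 0.646.

X = 0.646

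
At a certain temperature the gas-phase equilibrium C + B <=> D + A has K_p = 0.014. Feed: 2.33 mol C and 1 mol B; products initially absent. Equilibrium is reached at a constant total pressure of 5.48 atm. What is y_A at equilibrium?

Basis: 1 mol B initially; let X = conversion of B. Extent ξ = X.
At extent ξ: n_C = 2.33 − X; n_B = 1 − X; n_D = X; n_A = X.
Since Δν = 0, n_T = 3.33 throughout.
Mole fractions y_i = n_i/n_T; K_p = p_D p_A / (p_C p_B) with p_i = y_i·P.
Substituting and setting equal to 0.014 gives a polynomial in X; the root in (0,1) is X = 0.160.
Then n_A = 0.16, n_T = 3.33, so y_A = 0.048.

y_A = 0.048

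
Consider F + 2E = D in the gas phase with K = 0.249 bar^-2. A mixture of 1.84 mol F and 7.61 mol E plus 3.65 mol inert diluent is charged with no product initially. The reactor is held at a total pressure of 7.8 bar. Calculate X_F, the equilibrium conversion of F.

X = 0.767

Take 1.84 mol F as basis and let X be its fractional conversion, so ξ = 1.84X.
At extent ξ: n_F = 1.84 − 1.84X; n_E = 7.61 − 3.68X; n_D = 1.84X; n_I = 3.65 (inert).
n_T = Σnᵢ = 13.1 − 3.68X.
y_i = n_i/n_T, p_i = y_i·P. K = p_D / (p_F p_E^2).
Setting this equal to 0.249 bar^-2 and taking the physical root (0 < X < 1) gives X = 0.767.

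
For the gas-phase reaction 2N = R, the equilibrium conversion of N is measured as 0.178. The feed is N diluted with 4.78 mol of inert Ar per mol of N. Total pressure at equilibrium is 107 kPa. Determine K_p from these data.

Let X = conversion of N (basis 1 mol N); extent of reaction ξ = 0.5X.
Moles: n_N = 1 − X; n_R = 0.5X; n_I = 4.78 (inert).
Total moles n_T = 5.78 − 0.5X.
At X = 0.178: n_N = 0.822, n_R = 0.089, n_T = 5.69.
p_i = (n_i/n_T)·P. K_p = p_R / (p_N^2) = 0.00701 kPa^-1.

K_p = 0.00701 kPa^-1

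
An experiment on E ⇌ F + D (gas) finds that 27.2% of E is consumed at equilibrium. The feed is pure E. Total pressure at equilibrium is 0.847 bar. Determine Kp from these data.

Kp = 0.0677 bar

Let X = conversion of E (basis 1 mol E); extent of reaction ξ = X.
Moles: n_E = 1 − X; n_F = X; n_D = X.
Summing: n_T = 1 + X.
At X = 0.272: n_E = 0.728, n_F = 0.272, n_D = 0.272, n_T = 1.27.
p_i = (n_i/n_T)·P. Kp = p_F p_D / (p_E) = 0.0677 bar.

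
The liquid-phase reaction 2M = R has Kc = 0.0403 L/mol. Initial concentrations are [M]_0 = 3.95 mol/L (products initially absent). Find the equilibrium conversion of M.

Let X = conversion of M; extent ξ = 3.95X/2 mol/L.
Concentrations: [M] = 3.95 − 3.95X; [R] = 1.98X.
Kc = [R] / ([M]^2).
Setting equal to 0.0403 and solving for X on (0,1) gives X = 0.202.

X = 0.202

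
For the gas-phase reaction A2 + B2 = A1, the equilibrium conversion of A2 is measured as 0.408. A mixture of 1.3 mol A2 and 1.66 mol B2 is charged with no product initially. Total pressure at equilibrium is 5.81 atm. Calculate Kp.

Take 1.3 mol A2 as basis and let X be its fractional conversion, so ξ = 1.3X.
At extent ξ: n_A2 = 1.3 − 1.3X; n_B2 = 1.66 − 1.3X; n_A1 = 1.3X.
Total moles n_T = 2.96 − 1.3X.
At X = 0.408: n_A2 = 0.77, n_B2 = 1.13, n_A1 = 0.53, n_T = 2.43.
p_i = (n_i/n_T)·P. Kp = p_A1 / (p_A2 p_B2) = 0.255 atm^-1.

Kp = 0.255 atm^-1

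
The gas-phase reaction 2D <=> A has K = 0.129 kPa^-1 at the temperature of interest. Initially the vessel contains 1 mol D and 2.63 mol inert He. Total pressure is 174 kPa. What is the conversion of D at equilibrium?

Take 1 mol D as basis and let X be its fractional conversion, so ξ = 0.5X.
Species balance: n_D = 1 − X; n_A = 0.5X; n_I = 2.63 (inert).
Summing: n_T = 3.63 − 0.5X.
y_i = n_i/n_T, p_i = y_i·P. K = p_A / (p_D^2).
Substituting and setting equal to 0.129 kPa^-1 gives a polynomial in X; the root in (0,1) is X = 0.765.

X = 0.765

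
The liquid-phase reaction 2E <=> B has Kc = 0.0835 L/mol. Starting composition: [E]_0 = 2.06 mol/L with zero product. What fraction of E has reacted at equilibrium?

X = 0.213

Let X = conversion of E; extent ξ = 2.06X/2 mol/L.
Concentrations: [E] = 2.06 − 2.06X; [B] = 1.03X.
Kc = [B] / ([E]^2).
Setting equal to 0.0835 and solving for X on (0,1) gives X = 0.213.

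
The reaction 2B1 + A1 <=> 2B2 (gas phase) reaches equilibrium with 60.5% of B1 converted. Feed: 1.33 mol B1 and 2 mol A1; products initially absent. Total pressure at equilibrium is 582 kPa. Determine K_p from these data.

Let X = conversion of B1 (basis 1.33 mol B1); extent of reaction ξ = 0.665X.
Mole table: n_B1 = 1.33 − 1.33X; n_A1 = 2 − 0.665X; n_B2 = 1.33X.
Total moles n_T = 3.33 − 0.665X.
At X = 0.605: n_B1 = 0.525, n_A1 = 1.6, n_B2 = 0.805, n_T = 2.93.
p_i = (n_i/n_T)·P. K_p = p_B2^2 / (p_B1^2 p_A1) = 0.00739 kPa^-1.

K_p = 0.00739 kPa^-1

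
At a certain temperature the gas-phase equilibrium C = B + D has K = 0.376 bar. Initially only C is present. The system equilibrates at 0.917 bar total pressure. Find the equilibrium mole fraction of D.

Take 1 mol C as basis and let X be its fractional conversion, so ξ = X.
At extent ξ: n_C = 1 − X; n_B = X; n_D = X.
n_T = Σnᵢ = 1 + X.
Mole fractions y_i = n_i/n_T; K = p_B p_D / (p_C) with p_i = y_i·P.
This yields a degree-2 equation in X; solving on (0,1), X = 0.539.
Then n_D = 0.539, n_T = 1.54, so y_D = 0.350.

y_D = 0.350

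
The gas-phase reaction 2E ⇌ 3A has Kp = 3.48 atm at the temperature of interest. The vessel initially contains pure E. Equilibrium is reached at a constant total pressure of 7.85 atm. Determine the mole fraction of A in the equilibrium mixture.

y_A = 0.488

Take 1 mol E as basis and let X be its fractional conversion, so ξ = 0.5X.
Moles: n_E = 1 − X; n_A = 1.5X.
n_T = Σnᵢ = 1 + 0.5X.
y_i = n_i/n_T, p_i = y_i·P. Kp = p_A^3 / (p_E^2).
Setting this equal to 3.48 atm and taking the physical root (0 < X < 1) gives X = 0.389.
Then n_A = 0.583, n_T = 1.19, so y_A = 0.488.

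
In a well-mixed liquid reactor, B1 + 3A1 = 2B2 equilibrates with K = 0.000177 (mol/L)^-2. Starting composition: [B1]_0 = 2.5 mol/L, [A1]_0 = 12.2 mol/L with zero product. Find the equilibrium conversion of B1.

Let X = conversion of B1; extent ξ = 2.5·X mol/L.
Concentrations: [B1] = 2.5 − 2.5X; [A1] = 12.2 − 7.5X; [B2] = 5X.
K = [B2]^2 / ([B1] [A1]^3).
This equals 0.000177 at X = 0.144 (the root in 0 < X < 1).

X = 0.144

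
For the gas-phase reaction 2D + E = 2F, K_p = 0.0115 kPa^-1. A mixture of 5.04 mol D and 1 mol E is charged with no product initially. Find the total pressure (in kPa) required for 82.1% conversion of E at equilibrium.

P = 592 kPa

Take 1 mol E as basis and let X be its fractional conversion, so ξ = X.
Moles: n_D = 5.04 − 2X; n_E = 1 − X; n_F = 2X.
Total moles n_T = 6.04 − X.
K_p = p_F^2 / (p_D^2 p_E) with p_i = (n_i/n_T)·P.
At X = 0.821: the mole-fraction product g(X) = Π y_i^ν_i = 6.808. Since K_p = g(X)·P^{-1}, P = (g/K_p)^(1/1) = (6.808/0.0115)^(1/1) = 592 kPa.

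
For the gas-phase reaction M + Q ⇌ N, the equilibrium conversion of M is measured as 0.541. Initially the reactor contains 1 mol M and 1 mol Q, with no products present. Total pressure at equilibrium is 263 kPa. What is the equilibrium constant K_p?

K_p = 0.0142 kPa^-1

Take 1 mol M as basis and let X be its fractional conversion, so ξ = X.
Moles: n_M = 1 − X; n_Q = 1 − X; n_N = X.
Total moles n_T = 2 − X.
At X = 0.541: n_M = 0.459, n_Q = 0.459, n_N = 0.541, n_T = 1.46.
p_i = (n_i/n_T)·P. K_p = p_N / (p_M p_Q) = 0.0142 kPa^-1.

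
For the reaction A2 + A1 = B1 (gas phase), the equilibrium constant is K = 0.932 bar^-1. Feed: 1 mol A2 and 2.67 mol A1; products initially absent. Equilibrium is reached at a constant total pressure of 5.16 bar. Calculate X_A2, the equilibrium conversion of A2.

X = 0.759

Take 1 mol A2 as basis and let X be its fractional conversion, so ξ = X.
Moles: n_A2 = 1 − X; n_A1 = 2.67 − X; n_B1 = X.
Total moles n_T = 3.67 − X.
y_i = n_i/n_T, p_i = y_i·P. K = p_B1 / (p_A2 p_A1).
Setting this equal to 0.932 bar^-1 and taking the physical root (0 < X < 1) gives X = 0.759.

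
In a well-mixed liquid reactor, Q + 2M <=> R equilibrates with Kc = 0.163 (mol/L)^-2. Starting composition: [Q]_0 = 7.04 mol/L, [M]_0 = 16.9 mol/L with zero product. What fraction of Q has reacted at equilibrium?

Let X = conversion of Q; extent ξ = 7.04·X mol/L.
Concentrations: [Q] = 7.04 − 7.04X; [M] = 16.9 − 14.1X; [R] = 7.04X.
Kc = [R] / ([Q] [M]^2).
Solving Kc = 0.163 for X ∈ (0,1): X = 0.822.

X = 0.822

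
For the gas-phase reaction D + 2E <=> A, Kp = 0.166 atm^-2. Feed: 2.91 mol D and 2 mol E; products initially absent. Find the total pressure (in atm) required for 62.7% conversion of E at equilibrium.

Take 2 mol E as basis and let X be its fractional conversion, so ξ = X.
Moles: n_D = 2.91 − X; n_E = 2 − 2X; n_A = X.
n_T = Σnᵢ = 4.91 − 2X.
Kp = p_A / (p_D p_E^2) with p_i = (n_i/n_T)·P.
At X = 0.627: the mole-fraction product g(X) = Π y_i^ν_i = 6.596. Since Kp = g(X)·P^{-2}, P = (g/Kp)^(1/2) = (6.596/0.166)^(1/2) = 6.3 atm.

P = 6.3 atm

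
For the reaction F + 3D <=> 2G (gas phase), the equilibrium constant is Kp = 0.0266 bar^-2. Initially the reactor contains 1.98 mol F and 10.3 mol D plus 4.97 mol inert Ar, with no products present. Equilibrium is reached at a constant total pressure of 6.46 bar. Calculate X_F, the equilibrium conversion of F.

Let X = conversion of F (basis 1.98 mol F); extent of reaction ξ = 1.98X.
Moles: n_F = 1.98 − 1.98X; n_D = 10.3 − 5.94X; n_G = 3.96X; n_I = 4.97 (inert).
n_T = Σnᵢ = 17.2 − 3.96X.
y_i = n_i/n_T, p_i = y_i·P. Kp = p_G^2 / (p_F p_D^3).
This yields a degree-4 equation in X; solving on (0,1), X = 0.408.

X = 0.408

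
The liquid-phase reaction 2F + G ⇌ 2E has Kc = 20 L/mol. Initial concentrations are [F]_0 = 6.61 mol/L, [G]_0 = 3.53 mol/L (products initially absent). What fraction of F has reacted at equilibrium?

X = 0.806

Let X = conversion of F; extent ξ = 6.61X/2 mol/L.
Concentrations: [F] = 6.61 − 6.61X; [G] = 3.53 − 3.31X; [E] = 6.61X.
Kc = [E]^2 / ([F]^2 [G]).
This equals 20 at X = 0.806 (the root in 0 < X < 1).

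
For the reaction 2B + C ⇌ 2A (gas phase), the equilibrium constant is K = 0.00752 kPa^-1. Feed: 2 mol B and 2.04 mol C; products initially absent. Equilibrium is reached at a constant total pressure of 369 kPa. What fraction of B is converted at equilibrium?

X = 0.522

Let X = conversion of B (basis 2 mol B); extent of reaction ξ = X.
At extent ξ: n_B = 2 − 2X; n_C = 2.04 − X; n_A = 2X.
Summing: n_T = 4.04 − X.
Mole fractions y_i = n_i/n_T; K = p_A^2 / (p_B^2 p_C) with p_i = y_i·P.
Setting this equal to 0.00752 kPa^-1 and taking the physical root (0 < X < 1) gives X = 0.522.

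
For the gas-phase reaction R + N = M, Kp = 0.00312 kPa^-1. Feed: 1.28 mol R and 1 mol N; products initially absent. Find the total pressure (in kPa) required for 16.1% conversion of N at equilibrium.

P = 116 kPa

Take 1 mol N as basis and let X be its fractional conversion, so ξ = X.
At extent ξ: n_R = 1.28 − X; n_N = 1 − X; n_M = X.
n_T = Σnᵢ = 2.28 − X.
Kp = p_M / (p_R p_N) with p_i = (n_i/n_T)·P.
At X = 0.161: the mole-fraction product g(X) = Π y_i^ν_i = 0.3634. Since Kp = g(X)·P^{-1}, P = (g/Kp)^(1/1) = (0.3634/0.00312)^(1/1) = 116 kPa.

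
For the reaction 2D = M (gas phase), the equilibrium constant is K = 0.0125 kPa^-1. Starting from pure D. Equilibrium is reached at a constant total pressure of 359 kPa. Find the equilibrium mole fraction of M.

y_M = 0.626

Take 1 mol D as basis and let X be its fractional conversion, so ξ = 0.5X.
Moles: n_D = 1 − X; n_M = 0.5X.
Summing: n_T = 1 − 0.5X.
Mole fractions y_i = n_i/n_T; K = p_M / (p_D^2) with p_i = y_i·P.
Equating to 0.0125 kPa^-1 and solving on 0 < X < 1: X = 0.770.
Then n_M = 0.385, n_T = 0.615, so y_M = 0.626.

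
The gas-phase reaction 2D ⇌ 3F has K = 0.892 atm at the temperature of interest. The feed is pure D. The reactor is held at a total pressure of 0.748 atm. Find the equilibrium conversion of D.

Basis: 1 mol D initially; let X = conversion of D. Extent ξ = 0.5X.
At extent ξ: n_D = 1 − X; n_F = 1.5X.
Total moles n_T = 1 + 0.5X.
y_i = n_i/n_T, p_i = y_i·P. K = p_F^3 / (p_D^2).
This yields a degree-3 equation in X; solving on (0,1), X = 0.487.

X = 0.487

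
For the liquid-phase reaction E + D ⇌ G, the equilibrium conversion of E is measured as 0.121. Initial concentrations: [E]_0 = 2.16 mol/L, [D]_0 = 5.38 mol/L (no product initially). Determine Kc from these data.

Let X = conversion of E.
Concentrations: [E] = 2.16 − 2.16X; [D] = 5.38 − 2.16X; [G] = 2.16X.
At X = 0.121: [E] = 1.9, [D] = 5.12, [G] = 0.261.
Kc = [G] / ([E] [D]) = 0.0269 L/mol.

Kc = 0.0269 L/mol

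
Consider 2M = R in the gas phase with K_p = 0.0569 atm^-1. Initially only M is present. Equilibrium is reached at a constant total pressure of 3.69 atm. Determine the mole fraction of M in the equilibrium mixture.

Basis: 1 mol M initially; let X = conversion of M. Extent ξ = 0.5X.
Moles: n_M = 1 − X; n_R = 0.5X.
Summing: n_T = 1 − 0.5X.
y_i = n_i/n_T, p_i = y_i·P. K_p = p_R / (p_M^2).
Setting this equal to 0.0569 atm^-1 and taking the physical root (0 < X < 1) gives X = 0.263.
Then n_M = 0.737, n_T = 0.869, so y_M = 0.849.

y_M = 0.849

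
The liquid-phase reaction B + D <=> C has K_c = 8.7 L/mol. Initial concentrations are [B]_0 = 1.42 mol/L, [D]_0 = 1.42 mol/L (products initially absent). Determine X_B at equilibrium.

X = 0.753

Let X = conversion of B; extent ξ = 1.42·X mol/L.
Concentrations: [B] = 1.42 − 1.42X; [D] = 1.42 − 1.42X; [C] = 1.42X.
K_c = [C] / ([B] [D]).
Equating to 8.7 L/mol: the physical root is X = 0.753.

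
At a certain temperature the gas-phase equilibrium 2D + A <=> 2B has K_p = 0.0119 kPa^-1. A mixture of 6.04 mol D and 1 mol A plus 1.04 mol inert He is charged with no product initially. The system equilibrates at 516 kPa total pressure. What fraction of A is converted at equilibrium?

Take 1 mol A as basis and let X be its fractional conversion, so ξ = X.
Species balance: n_D = 6.04 − 2X; n_A = 1 − X; n_B = 2X; n_I = 1.04 (inert).
n_T = Σnᵢ = 8.08 − X.
With p_i = (n_i/n_T)P, K_p = p_B^2 / (p_D^2 p_A).
Equating to 0.0119 kPa^-1 and solving on 0 < X < 1: X = 0.830.

X = 0.830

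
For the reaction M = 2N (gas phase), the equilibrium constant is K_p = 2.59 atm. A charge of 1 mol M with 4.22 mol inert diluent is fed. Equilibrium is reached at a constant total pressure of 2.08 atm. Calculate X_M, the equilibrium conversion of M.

Take 1 mol M as basis and let X be its fractional conversion, so ξ = X.
At extent ξ: n_M = 1 − X; n_N = 2X; n_I = 4.22 (inert).
Summing: n_T = 5.22 + X.
With p_i = (n_i/n_T)P, K_p = p_N^2 / (p_M).
Equating to 2.59 atm and solving on 0 < X < 1: X = 0.720.

X = 0.720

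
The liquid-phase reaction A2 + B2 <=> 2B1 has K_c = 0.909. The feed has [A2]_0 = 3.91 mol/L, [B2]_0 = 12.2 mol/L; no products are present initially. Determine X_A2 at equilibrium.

Let X = conversion of A2; extent ξ = 3.91·X mol/L.
Concentrations: [A2] = 3.91 − 3.91X; [B2] = 12.2 − 3.91X; [B1] = 7.82X.
K_c = [B1]^2 / ([A2] [B2]).
Equating to 0.909: the physical root is X = 0.528.

X = 0.528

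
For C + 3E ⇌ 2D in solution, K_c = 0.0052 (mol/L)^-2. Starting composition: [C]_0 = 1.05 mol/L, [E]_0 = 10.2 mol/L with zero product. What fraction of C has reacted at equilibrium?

Let X = conversion of C; extent ξ = 1.05·X mol/L.
Concentrations: [C] = 1.05 − 1.05X; [E] = 10.2 − 3.15X; [D] = 2.1X.
K_c = [D]^2 / ([C] [E]^3).
This equals 0.0052 at X = 0.566 (the root in 0 < X < 1).

X = 0.566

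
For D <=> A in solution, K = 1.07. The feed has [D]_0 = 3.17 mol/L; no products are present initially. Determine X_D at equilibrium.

X = 0.517

Let X = conversion of D; extent ξ = 3.17·X mol/L.
Concentrations: [D] = 3.17 − 3.17X; [A] = 3.17X.
K = [A] / ([D]).
Solving K = 1.07 for X ∈ (0,1): X = 0.517.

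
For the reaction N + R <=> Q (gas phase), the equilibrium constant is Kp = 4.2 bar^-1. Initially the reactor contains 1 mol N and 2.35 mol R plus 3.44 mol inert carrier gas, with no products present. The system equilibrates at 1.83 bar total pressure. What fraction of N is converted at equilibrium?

Basis: 1 mol N initially; let X = conversion of N. Extent ξ = X.
Species balance: n_N = 1 − X; n_R = 2.35 − X; n_Q = X; n_I = 3.44 (inert).
n_T = Σnᵢ = 6.79 − X.
With p_i = (n_i/n_T)P, Kp = p_Q / (p_N p_R).
Equating to 4.2 bar^-1 and solving on 0 < X < 1: X = 0.678.

X = 0.678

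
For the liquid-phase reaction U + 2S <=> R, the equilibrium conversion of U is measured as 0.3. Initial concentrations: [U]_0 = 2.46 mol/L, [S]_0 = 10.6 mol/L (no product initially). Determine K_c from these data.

K_c = 0.00515 (mol/L)^-2

Let X = conversion of U.
Concentrations: [U] = 2.46 − 2.46X; [S] = 10.6 − 4.92X; [R] = 2.46X.
At X = 0.3: [U] = 1.72, [S] = 9.12, [R] = 0.738.
K_c = [R] / ([U] [S]^2) = 0.00515 (mol/L)^-2.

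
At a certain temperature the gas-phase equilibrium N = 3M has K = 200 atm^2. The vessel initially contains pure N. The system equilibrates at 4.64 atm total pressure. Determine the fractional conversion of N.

X = 0.786

Let X = conversion of N (basis 1 mol N); extent of reaction ξ = X.
Moles: n_N = 1 − X; n_M = 3X.
Total moles n_T = 1 + 2X.
With p_i = (n_i/n_T)P, K = p_M^3 / (p_N).
Equating to 200 atm^2 and solving on 0 < X < 1: X = 0.786.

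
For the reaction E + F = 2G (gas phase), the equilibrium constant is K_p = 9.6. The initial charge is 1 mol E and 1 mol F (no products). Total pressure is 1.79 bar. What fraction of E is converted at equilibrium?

X = 0.608

Let X = conversion of E (basis 1 mol E); extent of reaction ξ = X.
Moles: n_E = 1 − X; n_F = 1 − X; n_G = 2X.
n_T stays at 2 (no change in mole number).
y_i = n_i/n_T, p_i = y_i·P. K_p = p_G^2 / (p_E p_F).
Substituting and setting equal to 9.6 gives a polynomial in X; the root in (0,1) is X = 0.608.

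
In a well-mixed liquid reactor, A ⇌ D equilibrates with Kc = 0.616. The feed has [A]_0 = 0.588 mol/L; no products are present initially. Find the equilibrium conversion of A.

Let X = conversion of A; extent ξ = 0.588·X mol/L.
Concentrations: [A] = 0.588 − 0.588X; [D] = 0.588X.
Kc = [D] / ([A]).
Setting equal to 0.616 and solving for X on (0,1) gives X = 0.381.

X = 0.381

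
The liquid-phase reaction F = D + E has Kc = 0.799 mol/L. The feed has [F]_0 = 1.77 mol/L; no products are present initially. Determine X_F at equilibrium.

X = 0.483

Let X = conversion of F; extent ξ = 1.77·X mol/L.
Concentrations: [F] = 1.77 − 1.77X; [D] = 1.77X; [E] = 1.77X.
Kc = [D] [E] / ([F]).
Setting equal to 0.799 and solving for X on (0,1) gives X = 0.483.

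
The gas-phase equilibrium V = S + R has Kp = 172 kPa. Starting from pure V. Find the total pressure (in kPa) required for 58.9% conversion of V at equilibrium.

Basis: 1 mol V initially; let X = conversion of V. Extent ξ = X.
Species balance: n_V = 1 − X; n_S = X; n_R = X.
n_T = Σnᵢ = 1 + X.
Kp = p_S p_R / (p_V) with p_i = (n_i/n_T)·P.
At X = 0.589: the mole-fraction product g(X) = Π y_i^ν_i = 0.5312. Since Kp = g(X)·P^{1}, P = (Kp/g)^(1/1) = (172/0.5312)^(1/1) = 324 kPa.

P = 324 kPa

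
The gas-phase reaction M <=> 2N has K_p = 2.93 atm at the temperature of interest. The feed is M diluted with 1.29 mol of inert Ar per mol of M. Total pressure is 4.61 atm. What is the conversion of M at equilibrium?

X = 0.479

Take 1 mol M as basis and let X be its fractional conversion, so ξ = X.
Mole table: n_M = 1 − X; n_N = 2X; n_I = 1.29 (inert).
n_T = Σnᵢ = 2.29 + X.
Mole fractions y_i = n_i/n_T; K_p = p_N^2 / (p_M) with p_i = y_i·P.
Substituting and setting equal to 2.93 atm gives a polynomial in X; the root in (0,1) is X = 0.479.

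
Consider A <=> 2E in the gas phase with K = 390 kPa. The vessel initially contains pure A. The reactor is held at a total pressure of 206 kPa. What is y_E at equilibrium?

y_E = 0.724

Basis: 1 mol A initially; let X = conversion of A. Extent ξ = X.
Mole table: n_A = 1 − X; n_E = 2X.
Total moles n_T = 1 + X.
With p_i = (n_i/n_T)P, K = p_E^2 / (p_A).
Setting this equal to 390 kPa and taking the physical root (0 < X < 1) gives X = 0.567.
Then n_E = 1.13, n_T = 1.57, so y_E = 0.724.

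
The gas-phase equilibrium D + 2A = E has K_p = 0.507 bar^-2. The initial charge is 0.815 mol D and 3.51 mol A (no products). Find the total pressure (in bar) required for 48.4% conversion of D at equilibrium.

Take 0.815 mol D as basis and let X be its fractional conversion, so ξ = 0.815X.
At extent ξ: n_D = 0.815 − 0.815X; n_A = 3.51 − 1.63X; n_E = 0.815X.
n_T = Σnᵢ = 4.32 − 1.63X.
K_p = p_E / (p_D p_A^2) with p_i = (n_i/n_T)·P.
At X = 0.484: the mole-fraction product g(X) = Π y_i^ν_i = 1.584. Since K_p = g(X)·P^{-2}, P = (g/K_p)^(1/2) = (1.584/0.507)^(1/2) = 1.77 bar.

P = 1.77 bar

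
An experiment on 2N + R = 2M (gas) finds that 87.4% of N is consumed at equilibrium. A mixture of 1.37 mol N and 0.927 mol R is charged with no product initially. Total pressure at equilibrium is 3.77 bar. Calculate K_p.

K_p = 66 bar^-1

Let X = conversion of N (basis 1.37 mol N); extent of reaction ξ = 0.685X.
At extent ξ: n_N = 1.37 − 1.37X; n_R = 0.927 − 0.685X; n_M = 1.37X.
Total moles n_T = 2.3 − 0.685X.
At X = 0.874: n_N = 0.173, n_R = 0.328, n_M = 1.2, n_T = 1.7.
p_i = (n_i/n_T)·P. K_p = p_M^2 / (p_N^2 p_R) = 66 bar^-1.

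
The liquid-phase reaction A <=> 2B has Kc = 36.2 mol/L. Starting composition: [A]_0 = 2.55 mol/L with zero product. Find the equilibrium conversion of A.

Let X = conversion of A; extent ξ = 2.55·X mol/L.
Concentrations: [A] = 2.55 − 2.55X; [B] = 5.1X.
Kc = [B]^2 / ([A]).
Solving Kc = 36.2 for X ∈ (0,1): X = 0.814.

X = 0.814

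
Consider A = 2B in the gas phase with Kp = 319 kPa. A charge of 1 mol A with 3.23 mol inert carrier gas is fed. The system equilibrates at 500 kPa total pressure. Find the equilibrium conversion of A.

Take 1 mol A as basis and let X be its fractional conversion, so ξ = X.
At extent ξ: n_A = 1 − X; n_B = 2X; n_I = 3.23 (inert).
Total moles n_T = 4.23 + X.
With p_i = (n_i/n_T)P, Kp = p_B^2 / (p_A).
This yields a degree-2 equation in X; solving on (0,1), X = 0.572.

X = 0.572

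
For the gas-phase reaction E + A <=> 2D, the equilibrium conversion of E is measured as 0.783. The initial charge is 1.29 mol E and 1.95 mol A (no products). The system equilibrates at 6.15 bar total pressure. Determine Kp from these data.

Basis: 1.29 mol E initially; let X = conversion of E. Extent ξ = 1.29X.
Moles: n_E = 1.29 − 1.29X; n_A = 1.95 − 1.29X; n_D = 2.58X.
n_T stays at 3.24 (no change in mole number).
At X = 0.783: n_E = 0.28, n_A = 0.94, n_D = 2.02, n_T = 3.24.
p_i = (n_i/n_T)·P. Kp = p_D^2 / (p_E p_A) = 15.5.

Kp = 15.5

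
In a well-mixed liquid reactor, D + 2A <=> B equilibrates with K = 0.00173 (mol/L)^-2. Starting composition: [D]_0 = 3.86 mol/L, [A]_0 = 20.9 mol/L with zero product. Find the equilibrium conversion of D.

Let X = conversion of D; extent ξ = 3.86·X mol/L.
Concentrations: [D] = 3.86 − 3.86X; [A] = 20.9 − 7.72X; [B] = 3.86X.
K = [B] / ([D] [A]^2).
This equals 0.00173 at X = 0.362 (the root in 0 < X < 1).

X = 0.362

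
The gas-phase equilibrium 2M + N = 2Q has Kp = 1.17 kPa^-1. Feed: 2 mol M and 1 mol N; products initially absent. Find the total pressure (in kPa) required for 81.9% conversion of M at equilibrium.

P = 211 kPa

Basis: 2 mol M initially; let X = conversion of M. Extent ξ = X.
Moles: n_M = 2 − 2X; n_N = 1 − X; n_Q = 2X.
n_T = Σnᵢ = 3 − X.
Kp = p_Q^2 / (p_M^2 p_N) with p_i = (n_i/n_T)·P.
At X = 0.819: the mole-fraction product g(X) = Π y_i^ν_i = 246.7. Since Kp = g(X)·P^{-1}, P = (g/Kp)^(1/1) = (246.7/1.17)^(1/1) = 211 kPa.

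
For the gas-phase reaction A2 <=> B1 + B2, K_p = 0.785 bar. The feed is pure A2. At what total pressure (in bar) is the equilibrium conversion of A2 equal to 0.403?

P = 4.05 bar

Take 1 mol A2 as basis and let X be its fractional conversion, so ξ = X.
Moles: n_A2 = 1 − X; n_B1 = X; n_B2 = X.
Total moles n_T = 1 + X.
K_p = p_B1 p_B2 / (p_A2) with p_i = (n_i/n_T)·P.
At X = 0.403: the mole-fraction product g(X) = Π y_i^ν_i = 0.1939. Since K_p = g(X)·P^{1}, P = (K_p/g)^(1/1) = (0.785/0.1939)^(1/1) = 4.05 bar.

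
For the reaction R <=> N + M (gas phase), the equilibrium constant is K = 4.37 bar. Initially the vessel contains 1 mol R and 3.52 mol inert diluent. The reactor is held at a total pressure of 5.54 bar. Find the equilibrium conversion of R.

Take 1 mol R as basis and let X be its fractional conversion, so ξ = X.
Moles: n_R = 1 − X; n_N = X; n_M = X; n_I = 3.52 (inert).
n_T = Σnᵢ = 4.52 + X.
y_i = n_i/n_T, p_i = y_i·P. K = p_N p_M / (p_R).
This yields a degree-2 equation in X; solving on (0,1), X = 0.835.

X = 0.835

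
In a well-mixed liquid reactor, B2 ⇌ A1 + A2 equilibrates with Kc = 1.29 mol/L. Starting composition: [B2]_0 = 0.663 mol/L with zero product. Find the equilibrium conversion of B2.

Let X = conversion of B2; extent ξ = 0.663·X mol/L.
Concentrations: [B2] = 0.663 − 0.663X; [A1] = 0.663X; [A2] = 0.663X.
Kc = [A1] [A2] / ([B2]).
This equals 1.29 at X = 0.728 (the root in 0 < X < 1).

X = 0.728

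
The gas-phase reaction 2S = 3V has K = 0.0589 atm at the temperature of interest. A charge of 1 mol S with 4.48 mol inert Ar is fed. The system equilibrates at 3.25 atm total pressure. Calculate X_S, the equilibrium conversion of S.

X = 0.256

Take 1 mol S as basis and let X be its fractional conversion, so ξ = 0.5X.
Species balance: n_S = 1 − X; n_V = 1.5X; n_I = 4.48 (inert).
n_T = Σnᵢ = 5.48 + 0.5X.
y_i = n_i/n_T, p_i = y_i·P. K = p_V^3 / (p_S^2).
Substituting and setting equal to 0.0589 atm gives a polynomial in X; the root in (0,1) is X = 0.256.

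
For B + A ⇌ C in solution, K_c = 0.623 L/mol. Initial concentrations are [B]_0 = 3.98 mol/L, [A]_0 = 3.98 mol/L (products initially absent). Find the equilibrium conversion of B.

Let X = conversion of B; extent ξ = 3.98·X mol/L.
Concentrations: [B] = 3.98 − 3.98X; [A] = 3.98 − 3.98X; [C] = 3.98X.
K_c = [C] / ([B] [A]).
Setting equal to 0.623 and solving for X on (0,1) gives X = 0.535.

X = 0.535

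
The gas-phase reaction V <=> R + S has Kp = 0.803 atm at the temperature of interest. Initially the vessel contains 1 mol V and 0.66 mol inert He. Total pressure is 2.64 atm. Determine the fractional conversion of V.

X = 0.550

Take 1 mol V as basis and let X be its fractional conversion, so ξ = X.
Species balance: n_V = 1 − X; n_R = X; n_S = X; n_I = 0.66 (inert).
n_T = Σnᵢ = 1.66 + X.
With p_i = (n_i/n_T)P, Kp = p_R p_S / (p_V).
This yields a degree-2 equation in X; solving on (0,1), X = 0.550.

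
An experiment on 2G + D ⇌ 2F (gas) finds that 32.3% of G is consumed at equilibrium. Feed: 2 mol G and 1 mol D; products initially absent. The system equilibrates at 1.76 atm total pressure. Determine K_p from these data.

K_p = 0.511 atm^-1

Basis: 2 mol G initially; let X = conversion of G. Extent ξ = X.
Species balance: n_G = 2 − 2X; n_D = 1 − X; n_F = 2X.
Total moles n_T = 3 − X.
At X = 0.323: n_G = 1.35, n_D = 0.677, n_F = 0.646, n_T = 2.68.
p_i = (n_i/n_T)·P. K_p = p_F^2 / (p_G^2 p_D) = 0.511 atm^-1.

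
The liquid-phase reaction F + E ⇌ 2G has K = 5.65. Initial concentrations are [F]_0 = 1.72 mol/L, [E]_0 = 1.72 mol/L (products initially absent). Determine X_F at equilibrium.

X = 0.543

Let X = conversion of F; extent ξ = 1.72·X mol/L.
Concentrations: [F] = 1.72 − 1.72X; [E] = 1.72 − 1.72X; [G] = 3.44X.
K = [G]^2 / ([F] [E]).
Solving K = 5.65 for X ∈ (0,1): X = 0.543.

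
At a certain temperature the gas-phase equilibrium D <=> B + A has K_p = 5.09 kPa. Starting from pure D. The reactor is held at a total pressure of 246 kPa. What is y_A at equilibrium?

Let X = conversion of D (basis 1 mol D); extent of reaction ξ = X.
Species balance: n_D = 1 − X; n_B = X; n_A = X.
n_T = Σnᵢ = 1 + X.
y_i = n_i/n_T, p_i = y_i·P. K_p = p_B p_A / (p_D).
Equating to 5.09 kPa and solving on 0 < X < 1: X = 0.142.
Then n_A = 0.142, n_T = 1.14, so y_A = 0.125.

y_A = 0.125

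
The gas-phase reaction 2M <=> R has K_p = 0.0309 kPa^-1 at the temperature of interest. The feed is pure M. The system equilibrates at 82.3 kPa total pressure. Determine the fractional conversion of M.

Basis: 1 mol M initially; let X = conversion of M. Extent ξ = 0.5X.
At extent ξ: n_M = 1 − X; n_R = 0.5X.
n_T = Σnᵢ = 1 − 0.5X.
With p_i = (n_i/n_T)P, K_p = p_R / (p_M^2).
Substituting and setting equal to 0.0309 kPa^-1 gives a polynomial in X; the root in (0,1) is X = 0.701.

X = 0.701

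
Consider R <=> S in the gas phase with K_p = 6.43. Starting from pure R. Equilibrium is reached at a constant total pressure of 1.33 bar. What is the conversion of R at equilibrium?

Take 1 mol R as basis and let X be its fractional conversion, so ξ = X.
Species balance: n_R = 1 − X; n_S = X.
Total moles n_T = 1 (Δν = 0, constant).
y_i = n_i/n_T, p_i = y_i·P. K_p = p_S / (p_R).
Equating to 6.43 and solving on 0 < X < 1: X = 0.865.

X = 0.865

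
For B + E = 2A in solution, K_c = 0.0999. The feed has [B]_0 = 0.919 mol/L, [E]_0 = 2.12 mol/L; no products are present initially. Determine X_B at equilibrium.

Let X = conversion of B; extent ξ = 0.919·X mol/L.
Concentrations: [B] = 0.919 − 0.919X; [E] = 2.12 − 0.919X; [A] = 1.84X.
K_c = [A]^2 / ([B] [E]).
Setting equal to 0.0999 and solving for X on (0,1) gives X = 0.204.

X = 0.204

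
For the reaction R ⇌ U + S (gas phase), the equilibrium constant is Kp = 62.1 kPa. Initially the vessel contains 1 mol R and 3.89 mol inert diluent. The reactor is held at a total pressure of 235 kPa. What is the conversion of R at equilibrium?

Take 1 mol R as basis and let X be its fractional conversion, so ξ = X.
Species balance: n_R = 1 − X; n_U = X; n_S = X; n_I = 3.89 (inert).
Summing: n_T = 4.89 + X.
With p_i = (n_i/n_T)P, Kp = p_U p_S / (p_R).
Setting this equal to 62.1 kPa and taking the physical root (0 < X < 1) gives X = 0.683.

X = 0.683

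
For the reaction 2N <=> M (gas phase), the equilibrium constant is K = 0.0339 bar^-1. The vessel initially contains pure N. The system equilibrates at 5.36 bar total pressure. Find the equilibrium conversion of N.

X = 0.239

Take 1 mol N as basis and let X be its fractional conversion, so ξ = 0.5X.
Species balance: n_N = 1 − X; n_M = 0.5X.
n_T = Σnᵢ = 1 − 0.5X.
Mole fractions y_i = n_i/n_T; K = p_M / (p_N^2) with p_i = y_i·P.
Equating to 0.0339 bar^-1 and solving on 0 < X < 1: X = 0.239.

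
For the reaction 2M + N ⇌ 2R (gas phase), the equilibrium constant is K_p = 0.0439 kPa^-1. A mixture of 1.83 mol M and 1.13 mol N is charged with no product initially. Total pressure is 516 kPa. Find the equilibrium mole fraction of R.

Take 1.83 mol M as basis and let X be its fractional conversion, so ξ = 0.915X.
Moles: n_M = 1.83 − 1.83X; n_N = 1.13 − 0.915X; n_R = 1.83X.
n_T = Σnᵢ = 2.96 − 0.915X.
With p_i = (n_i/n_T)P, K_p = p_R^2 / (p_M^2 p_N).
This yields a degree-3 equation in X; solving on (0,1), X = 0.688.
Then n_R = 1.26, n_T = 2.33, so y_R = 0.540.

y_R = 0.540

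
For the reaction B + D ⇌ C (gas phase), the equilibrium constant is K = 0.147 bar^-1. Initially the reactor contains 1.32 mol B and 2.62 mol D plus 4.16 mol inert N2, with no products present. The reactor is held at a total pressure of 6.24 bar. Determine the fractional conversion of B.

X = 0.215

Basis: 1.32 mol B initially; let X = conversion of B. Extent ξ = 1.32X.
Mole table: n_B = 1.32 − 1.32X; n_D = 2.62 − 1.32X; n_C = 1.32X; n_I = 4.16 (inert).
Total moles n_T = 8.1 − 1.32X.
Mole fractions y_i = n_i/n_T; K = p_C / (p_B p_D) with p_i = y_i·P.
Setting this equal to 0.147 bar^-1 and taking the physical root (0 < X < 1) gives X = 0.215.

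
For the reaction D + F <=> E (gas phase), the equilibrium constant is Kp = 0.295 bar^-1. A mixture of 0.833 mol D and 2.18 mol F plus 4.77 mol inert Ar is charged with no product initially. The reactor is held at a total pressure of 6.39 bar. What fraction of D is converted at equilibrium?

X = 0.324

Take 0.833 mol D as basis and let X be its fractional conversion, so ξ = 0.833X.
Species balance: n_D = 0.833 − 0.833X; n_F = 2.18 − 0.833X; n_E = 0.833X; n_I = 4.77 (inert).
n_T = Σnᵢ = 7.78 − 0.833X.
With p_i = (n_i/n_T)P, Kp = p_E / (p_D p_F).
This yields a degree-2 equation in X; solving on (0,1), X = 0.324.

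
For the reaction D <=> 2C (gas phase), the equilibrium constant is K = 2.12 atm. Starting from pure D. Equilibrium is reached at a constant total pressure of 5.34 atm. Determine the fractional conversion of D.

X = 0.300

Basis: 1 mol D initially; let X = conversion of D. Extent ξ = X.
Species balance: n_D = 1 − X; n_C = 2X.
Total moles n_T = 1 + X.
y_i = n_i/n_T, p_i = y_i·P. K = p_C^2 / (p_D).
Equating to 2.12 atm and solving on 0 < X < 1: X = 0.300.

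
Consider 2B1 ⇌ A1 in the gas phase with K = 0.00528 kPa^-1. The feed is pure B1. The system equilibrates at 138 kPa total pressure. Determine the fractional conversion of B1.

Take 1 mol B1 as basis and let X be its fractional conversion, so ξ = 0.5X.
Moles: n_B1 = 1 − X; n_A1 = 0.5X.
n_T = Σnᵢ = 1 − 0.5X.
y_i = n_i/n_T, p_i = y_i·P. K = p_A1 / (p_B1^2).
Setting this equal to 0.00528 kPa^-1 and taking the physical root (0 < X < 1) gives X = 0.495.

X = 0.495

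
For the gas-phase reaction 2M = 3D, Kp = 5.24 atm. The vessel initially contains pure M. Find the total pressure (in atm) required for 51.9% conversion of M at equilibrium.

Basis: 1 mol M initially; let X = conversion of M. Extent ξ = 0.5X.
Species balance: n_M = 1 − X; n_D = 1.5X.
n_T = Σnᵢ = 1 + 0.5X.
Kp = p_D^3 / (p_M^2) with p_i = (n_i/n_T)·P.
At X = 0.519: the mole-fraction product g(X) = Π y_i^ν_i = 1.619. Since Kp = g(X)·P^{1}, P = (Kp/g)^(1/1) = (5.24/1.619)^(1/1) = 3.24 atm.

P = 3.24 atm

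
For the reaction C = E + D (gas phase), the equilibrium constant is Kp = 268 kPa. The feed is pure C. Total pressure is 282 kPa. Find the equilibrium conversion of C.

X = 0.698

Take 1 mol C as basis and let X be its fractional conversion, so ξ = X.
Mole table: n_C = 1 − X; n_E = X; n_D = X.
Total moles n_T = 1 + X.
With p_i = (n_i/n_T)P, Kp = p_E p_D / (p_C).
Equating to 268 kPa and solving on 0 < X < 1: X = 0.698.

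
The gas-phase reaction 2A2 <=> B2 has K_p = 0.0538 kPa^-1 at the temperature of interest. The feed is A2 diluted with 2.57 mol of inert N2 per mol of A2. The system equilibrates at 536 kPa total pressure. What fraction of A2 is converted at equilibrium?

X = 0.791

Basis: 1 mol A2 initially; let X = conversion of A2. Extent ξ = 0.5X.
Species balance: n_A2 = 1 − X; n_B2 = 0.5X; n_I = 2.57 (inert).
Total moles n_T = 3.57 − 0.5X.
Mole fractions y_i = n_i/n_T; K_p = p_B2 / (p_A2^2) with p_i = y_i·P.
Substituting and setting equal to 0.0538 kPa^-1 gives a polynomial in X; the root in (0,1) is X = 0.791.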